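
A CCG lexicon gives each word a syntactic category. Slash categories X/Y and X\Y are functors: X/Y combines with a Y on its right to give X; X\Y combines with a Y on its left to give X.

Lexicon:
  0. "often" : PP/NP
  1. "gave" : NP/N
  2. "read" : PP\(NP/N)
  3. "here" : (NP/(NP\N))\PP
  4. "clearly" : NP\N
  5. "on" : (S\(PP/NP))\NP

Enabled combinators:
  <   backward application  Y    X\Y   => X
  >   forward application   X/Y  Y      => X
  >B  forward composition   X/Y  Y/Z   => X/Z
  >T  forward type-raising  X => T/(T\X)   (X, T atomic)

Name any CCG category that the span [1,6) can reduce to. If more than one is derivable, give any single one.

S\(PP/NP)

[0,6] S   <
  [0,1] "often" : PP/NP
  [1,6] S\(PP/NP)   <
    [1,5] NP   >
      [1,4] NP/(NP\N)   <
        [1,3] PP   <
          [1,2] "gave" : NP/N
          [2,3] "read" : PP\(NP/N)
        [3,4] "here" : (NP/(NP\N))\PP
      [4,5] "clearly" : NP\N
    [5,6] "on" : (S\(PP/NP))\NP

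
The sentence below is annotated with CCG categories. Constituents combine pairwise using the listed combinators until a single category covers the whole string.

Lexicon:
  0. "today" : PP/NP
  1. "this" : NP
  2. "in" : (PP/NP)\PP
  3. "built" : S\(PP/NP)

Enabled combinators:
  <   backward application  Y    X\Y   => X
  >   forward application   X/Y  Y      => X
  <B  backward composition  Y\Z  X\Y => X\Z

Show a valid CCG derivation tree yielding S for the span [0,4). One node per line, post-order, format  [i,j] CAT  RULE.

[0,1] PP/NP  lex  "today"
[1,2] NP  lex  "this"
[0,2] PP  >  k=1
[2,3] (PP/NP)\PP  lex  "in"
[3,4] S\(PP/NP)  lex  "built"
[2,4] S\PP  <B  k=3
[0,4] S  <  k=2

[0,4] S   <
  [0,2] PP   >
    [0,1] "today" : PP/NP
    [1,2] "this" : NP
  [2,4] S\PP   <B
    [2,3] "in" : (PP/NP)\PP
    [3,4] "built" : S\(PP/NP)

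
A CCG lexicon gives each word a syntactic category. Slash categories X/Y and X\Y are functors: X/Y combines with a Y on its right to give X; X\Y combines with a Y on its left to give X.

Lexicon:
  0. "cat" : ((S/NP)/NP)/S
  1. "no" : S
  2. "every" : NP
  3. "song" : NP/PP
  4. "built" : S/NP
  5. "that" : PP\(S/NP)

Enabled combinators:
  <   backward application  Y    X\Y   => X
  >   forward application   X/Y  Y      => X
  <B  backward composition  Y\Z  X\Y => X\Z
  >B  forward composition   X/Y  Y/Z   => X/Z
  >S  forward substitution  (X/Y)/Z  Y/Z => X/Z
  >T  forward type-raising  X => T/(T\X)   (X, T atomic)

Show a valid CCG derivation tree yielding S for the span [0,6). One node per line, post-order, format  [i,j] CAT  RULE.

[0,1] ((S/NP)/NP)/S  lex  "cat"
[1,2] S  lex  "no"
[0,2] (S/NP)/NP  >  k=1
[2,3] NP  lex  "every"
[0,3] S/NP  >  k=2
[3,4] NP/PP  lex  "song"
[0,4] S/PP  >B  k=3
[4,5] S/NP  lex  "built"
[5,6] PP\(S/NP)  lex  "that"
[4,6] PP  <  k=5
[0,6] S  >  k=4

[0,6] S   >
  [0,4] S/PP   >B
    [0,3] S/NP   >
      [0,2] (S/NP)/NP   >
        [0,1] "cat" : ((S/NP)/NP)/S
        [1,2] "no" : S
      [2,3] "every" : NP
    [3,4] "song" : NP/PP
  [4,6] PP   <
    [4,5] "built" : S/NP
    [5,6] "that" : PP\(S/NP)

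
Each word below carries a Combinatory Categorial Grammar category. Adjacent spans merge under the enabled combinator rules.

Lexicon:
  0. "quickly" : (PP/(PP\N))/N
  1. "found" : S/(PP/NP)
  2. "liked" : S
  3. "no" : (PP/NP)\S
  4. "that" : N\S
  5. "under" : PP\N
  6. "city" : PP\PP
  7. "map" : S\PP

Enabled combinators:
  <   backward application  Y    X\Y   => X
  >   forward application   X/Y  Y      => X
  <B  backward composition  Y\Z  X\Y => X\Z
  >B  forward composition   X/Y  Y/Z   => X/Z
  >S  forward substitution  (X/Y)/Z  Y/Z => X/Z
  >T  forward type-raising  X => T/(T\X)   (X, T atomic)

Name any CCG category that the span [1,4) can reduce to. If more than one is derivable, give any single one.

S

[0,8] S   <
  [0,6] PP   >
    [0,5] PP/(PP\N)   >
      [0,1] "quickly" : (PP/(PP\N))/N
      [1,5] N   <
        [1,4] S   >
          [1,2] "found" : S/(PP/NP)
          [2,4] PP/NP   <
            [2,3] "liked" : S
            [3,4] "no" : (PP/NP)\S
        [4,5] "that" : N\S
    [5,6] "under" : PP\N
  [6,8] S\PP   <B
    [6,7] "city" : PP\PP
    [7,8] "map" : S\PP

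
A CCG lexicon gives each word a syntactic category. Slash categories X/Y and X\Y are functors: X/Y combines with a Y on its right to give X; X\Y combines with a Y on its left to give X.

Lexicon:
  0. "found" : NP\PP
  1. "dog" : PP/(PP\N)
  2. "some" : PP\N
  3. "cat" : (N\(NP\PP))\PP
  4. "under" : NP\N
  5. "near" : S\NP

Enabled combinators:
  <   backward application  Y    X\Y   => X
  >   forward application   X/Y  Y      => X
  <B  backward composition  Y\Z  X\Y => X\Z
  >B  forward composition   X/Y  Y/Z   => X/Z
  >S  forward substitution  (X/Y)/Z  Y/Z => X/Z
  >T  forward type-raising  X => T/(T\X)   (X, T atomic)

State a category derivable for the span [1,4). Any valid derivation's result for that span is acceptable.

N\(NP\PP)

[0,6] S   <
  [0,4] N   <
    [0,1] "found" : NP\PP
    [1,4] N\(NP\PP)   <
      [1,3] PP   >
        [1,2] "dog" : PP/(PP\N)
        [2,3] "some" : PP\N
      [3,4] "cat" : (N\(NP\PP))\PP
  [4,6] S\N   <B
    [4,5] "under" : NP\N
    [5,6] "near" : S\NP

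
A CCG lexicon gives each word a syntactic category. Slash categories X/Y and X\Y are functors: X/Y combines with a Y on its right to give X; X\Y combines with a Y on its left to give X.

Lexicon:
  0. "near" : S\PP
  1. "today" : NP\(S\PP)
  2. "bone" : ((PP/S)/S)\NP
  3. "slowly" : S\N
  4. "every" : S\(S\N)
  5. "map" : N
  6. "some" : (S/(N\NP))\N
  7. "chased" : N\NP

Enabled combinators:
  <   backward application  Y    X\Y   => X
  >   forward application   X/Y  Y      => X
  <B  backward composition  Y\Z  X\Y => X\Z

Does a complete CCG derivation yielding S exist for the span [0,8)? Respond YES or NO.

S\PP NP\(S\PP) ((PP/S)/S)\NP S\N S\(S\N) N (S/(N\NP))\N N\NP
CKY chart[0,8] = {PP}; S ∉ chart

NO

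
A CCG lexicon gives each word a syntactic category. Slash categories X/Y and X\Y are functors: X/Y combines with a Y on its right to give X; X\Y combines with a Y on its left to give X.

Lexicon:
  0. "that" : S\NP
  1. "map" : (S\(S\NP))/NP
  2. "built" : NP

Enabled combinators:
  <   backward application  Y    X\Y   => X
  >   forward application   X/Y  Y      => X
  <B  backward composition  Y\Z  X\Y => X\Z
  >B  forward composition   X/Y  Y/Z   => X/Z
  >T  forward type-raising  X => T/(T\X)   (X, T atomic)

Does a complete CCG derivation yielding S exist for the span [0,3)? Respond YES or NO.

YES

[0,3] S   <
  [0,1] "that" : S\NP
  [1,3] S\(S\NP)   >
    [1,2] "map" : (S\(S\NP))/NP
    [2,3] "built" : NP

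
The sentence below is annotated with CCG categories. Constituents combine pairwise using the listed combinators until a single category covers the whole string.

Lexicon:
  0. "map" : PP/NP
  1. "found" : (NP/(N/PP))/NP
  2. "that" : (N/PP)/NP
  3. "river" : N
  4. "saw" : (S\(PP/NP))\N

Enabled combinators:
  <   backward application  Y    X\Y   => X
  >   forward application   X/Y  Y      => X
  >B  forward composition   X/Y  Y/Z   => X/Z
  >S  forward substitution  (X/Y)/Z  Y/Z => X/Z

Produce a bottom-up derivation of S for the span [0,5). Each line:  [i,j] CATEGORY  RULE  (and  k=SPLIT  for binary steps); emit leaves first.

[0,1] PP/NP  lex  "map"
[1,2] (NP/(N/PP))/NP  lex  "found"
[2,3] (N/PP)/NP  lex  "that"
[1,3] NP/NP  >S  k=2
[0,3] PP/NP  >B  k=1
[3,4] N  lex  "river"
[4,5] (S\(PP/NP))\N  lex  "saw"
[3,5] S\(PP/NP)  <  k=4
[0,5] S  <  k=3

[0,5] S   <
  [0,3] PP/NP   >B
    [0,1] "map" : PP/NP
    [1,3] NP/NP   >S
      [1,2] "found" : (NP/(N/PP))/NP
      [2,3] "that" : (N/PP)/NP
  [3,5] S\(PP/NP)   <
    [3,4] "river" : N
    [4,5] "saw" : (S\(PP/NP))\N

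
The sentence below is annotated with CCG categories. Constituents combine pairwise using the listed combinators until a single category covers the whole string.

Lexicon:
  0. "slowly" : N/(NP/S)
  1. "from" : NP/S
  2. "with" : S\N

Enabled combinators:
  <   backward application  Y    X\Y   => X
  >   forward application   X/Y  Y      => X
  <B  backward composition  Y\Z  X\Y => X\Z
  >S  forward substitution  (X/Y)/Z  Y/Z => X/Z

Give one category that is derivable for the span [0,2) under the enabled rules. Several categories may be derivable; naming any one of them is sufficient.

N

[0,3] S   <
  [0,2] N   >
    [0,1] "slowly" : N/(NP/S)
    [1,2] "from" : NP/S
  [2,3] "with" : S\N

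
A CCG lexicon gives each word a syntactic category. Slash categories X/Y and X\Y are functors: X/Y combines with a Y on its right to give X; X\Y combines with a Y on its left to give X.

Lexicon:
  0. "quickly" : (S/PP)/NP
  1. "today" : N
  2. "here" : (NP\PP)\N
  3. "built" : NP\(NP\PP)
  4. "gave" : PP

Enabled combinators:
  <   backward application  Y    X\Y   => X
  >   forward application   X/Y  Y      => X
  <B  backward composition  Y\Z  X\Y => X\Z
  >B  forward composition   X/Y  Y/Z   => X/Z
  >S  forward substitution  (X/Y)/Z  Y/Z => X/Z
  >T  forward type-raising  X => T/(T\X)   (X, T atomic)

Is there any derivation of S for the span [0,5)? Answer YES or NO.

YES

[0,5] S   >
  [0,4] S/PP   >
    [0,1] "quickly" : (S/PP)/NP
    [1,4] NP   >
      [1,2] NP/(NP\N)   >T
        [1,2] "today" : N
      [2,4] NP\N   <B
        [2,3] "here" : (NP\PP)\N
        [3,4] "built" : NP\(NP\PP)
  [4,5] "gave" : PP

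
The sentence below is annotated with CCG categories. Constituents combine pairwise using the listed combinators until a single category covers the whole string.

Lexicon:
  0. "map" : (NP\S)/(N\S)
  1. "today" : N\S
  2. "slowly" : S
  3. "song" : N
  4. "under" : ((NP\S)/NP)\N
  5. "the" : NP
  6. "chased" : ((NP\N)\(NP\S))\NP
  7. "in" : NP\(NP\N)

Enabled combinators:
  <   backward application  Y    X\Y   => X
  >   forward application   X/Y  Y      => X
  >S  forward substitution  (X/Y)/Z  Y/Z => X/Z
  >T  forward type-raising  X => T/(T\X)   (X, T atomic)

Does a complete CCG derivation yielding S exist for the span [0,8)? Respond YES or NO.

NO

(NP\S)/(N\S) N\S S N ((NP\S)/NP)\N NP ((NP\N)\(NP\S))\NP NP\(NP\N)
CKY chart[0,8] = {N/(N\NP), NP, NP/(NP\NP), PP/(PP\NP), S/(S\NP)}; S ∉ chart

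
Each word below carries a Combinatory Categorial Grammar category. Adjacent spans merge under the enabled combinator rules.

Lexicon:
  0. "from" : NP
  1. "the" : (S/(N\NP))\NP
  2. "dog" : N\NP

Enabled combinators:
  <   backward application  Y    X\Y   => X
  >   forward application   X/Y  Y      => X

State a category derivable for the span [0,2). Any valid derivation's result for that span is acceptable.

[0,3] S   >
  [0,2] S/(N\NP)   <
    [0,1] "from" : NP
    [1,2] "the" : (S/(N\NP))\NP
  [2,3] "dog" : N\NP

S/(N\NP)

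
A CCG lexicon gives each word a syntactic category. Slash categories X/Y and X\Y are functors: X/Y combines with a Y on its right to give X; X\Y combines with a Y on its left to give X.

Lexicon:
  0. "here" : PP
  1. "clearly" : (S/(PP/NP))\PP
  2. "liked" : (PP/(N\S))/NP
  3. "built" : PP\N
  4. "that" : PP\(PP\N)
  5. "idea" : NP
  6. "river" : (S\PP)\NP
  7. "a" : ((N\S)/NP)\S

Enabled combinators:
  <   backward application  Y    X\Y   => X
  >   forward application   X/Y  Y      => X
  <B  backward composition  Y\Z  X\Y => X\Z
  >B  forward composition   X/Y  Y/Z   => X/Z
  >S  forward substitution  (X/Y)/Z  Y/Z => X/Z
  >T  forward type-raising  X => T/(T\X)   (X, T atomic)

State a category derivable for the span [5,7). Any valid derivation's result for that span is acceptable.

S\PP

[0,8] S   >
  [0,2] S/(PP/NP)   <
    [0,1] "here" : PP
    [1,2] "clearly" : (S/(PP/NP))\PP
  [2,8] PP/NP   >S
    [2,3] "liked" : (PP/(N\S))/NP
    [3,8] (N\S)/NP   <
      [3,7] S   <
        [3,5] PP   <
          [3,4] "built" : PP\N
          [4,5] "that" : PP\(PP\N)
        [5,7] S\PP   <
          [5,6] "idea" : NP
          [6,7] "river" : (S\PP)\NP
      [7,8] "a" : ((N\S)/NP)\S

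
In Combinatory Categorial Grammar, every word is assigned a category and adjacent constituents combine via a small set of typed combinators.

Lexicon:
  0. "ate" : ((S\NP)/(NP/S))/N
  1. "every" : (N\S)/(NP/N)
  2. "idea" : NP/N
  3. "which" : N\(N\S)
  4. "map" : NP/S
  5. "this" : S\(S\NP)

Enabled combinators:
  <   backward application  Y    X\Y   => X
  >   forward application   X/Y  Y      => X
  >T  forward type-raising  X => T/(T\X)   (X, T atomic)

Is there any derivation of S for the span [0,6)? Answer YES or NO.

YES

[0,6] S   <
  [0,5] S\NP   >
    [0,4] (S\NP)/(NP/S)   >
      [0,1] "ate" : ((S\NP)/(NP/S))/N
      [1,4] N   <
        [1,3] N\S   >
          [1,2] "every" : (N\S)/(NP/N)
          [2,3] "idea" : NP/N
        [3,4] "which" : N\(N\S)
    [4,5] "map" : NP/S
  [5,6] "this" : S\(S\NP)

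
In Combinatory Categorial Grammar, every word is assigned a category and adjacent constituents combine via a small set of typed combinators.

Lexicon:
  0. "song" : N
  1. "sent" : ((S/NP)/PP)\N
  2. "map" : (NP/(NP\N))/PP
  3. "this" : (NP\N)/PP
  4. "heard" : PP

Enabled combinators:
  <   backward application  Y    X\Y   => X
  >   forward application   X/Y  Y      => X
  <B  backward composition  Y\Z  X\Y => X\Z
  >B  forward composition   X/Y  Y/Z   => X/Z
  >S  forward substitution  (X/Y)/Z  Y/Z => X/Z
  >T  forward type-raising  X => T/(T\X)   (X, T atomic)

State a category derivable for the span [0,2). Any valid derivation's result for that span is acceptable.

[0,5] S   >
  [0,4] S/PP   >S
    [0,2] (S/NP)/PP   <
      [0,1] "song" : N
      [1,2] "sent" : ((S/NP)/PP)\N
    [2,4] NP/PP   >S
      [2,3] "map" : (NP/(NP\N))/PP
      [3,4] "this" : (NP\N)/PP
  [4,5] "heard" : PP

(S/NP)/PP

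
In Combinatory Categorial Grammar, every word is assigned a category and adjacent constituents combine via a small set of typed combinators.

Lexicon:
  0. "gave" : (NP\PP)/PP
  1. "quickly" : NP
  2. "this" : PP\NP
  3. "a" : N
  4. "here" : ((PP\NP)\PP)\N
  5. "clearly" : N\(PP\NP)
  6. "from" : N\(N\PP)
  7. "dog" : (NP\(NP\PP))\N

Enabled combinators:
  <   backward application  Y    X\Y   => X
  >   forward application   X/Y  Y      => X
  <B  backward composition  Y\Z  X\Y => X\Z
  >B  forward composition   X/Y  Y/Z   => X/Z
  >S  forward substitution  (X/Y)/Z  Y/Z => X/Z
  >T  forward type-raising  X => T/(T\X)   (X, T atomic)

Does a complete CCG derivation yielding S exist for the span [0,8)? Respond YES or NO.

(NP\PP)/PP NP PP\NP N ((PP\NP)\PP)\N N\(PP\NP) N\(N\PP) (NP\(NP\PP))\N
CKY chart[0,8] = {N/(N\NP), NP, NP/(NP\NP), PP/(PP\NP), S/(S\NP)}; S ∉ chart

NO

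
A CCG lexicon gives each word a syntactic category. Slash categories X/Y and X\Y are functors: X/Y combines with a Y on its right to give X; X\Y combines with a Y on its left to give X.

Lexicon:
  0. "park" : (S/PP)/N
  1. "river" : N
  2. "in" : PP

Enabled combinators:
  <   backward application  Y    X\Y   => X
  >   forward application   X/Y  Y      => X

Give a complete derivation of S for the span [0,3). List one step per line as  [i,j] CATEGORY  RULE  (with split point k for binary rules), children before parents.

[0,3] S   >
  [0,2] S/PP   >
    [0,1] "park" : (S/PP)/N
    [1,2] "river" : N
  [2,3] "in" : PP

[0,1] (S/PP)/N  lex  "park"
[1,2] N  lex  "river"
[0,2] S/PP  >  k=1
[2,3] PP  lex  "in"
[0,3] S  >  k=2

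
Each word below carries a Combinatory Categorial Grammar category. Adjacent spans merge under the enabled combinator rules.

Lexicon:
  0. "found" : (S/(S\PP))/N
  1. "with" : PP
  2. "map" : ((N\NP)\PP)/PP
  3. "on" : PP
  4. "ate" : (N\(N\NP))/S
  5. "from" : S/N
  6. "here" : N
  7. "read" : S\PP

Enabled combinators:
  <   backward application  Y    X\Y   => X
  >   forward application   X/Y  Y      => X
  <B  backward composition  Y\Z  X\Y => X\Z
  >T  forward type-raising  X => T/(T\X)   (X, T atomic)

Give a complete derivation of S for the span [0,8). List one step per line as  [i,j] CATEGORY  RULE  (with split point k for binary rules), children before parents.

[0,1] (S/(S\PP))/N  lex  "found"
[1,2] PP  lex  "with"
[2,3] ((N\NP)\PP)/PP  lex  "map"
[3,4] PP  lex  "on"
[2,4] (N\NP)\PP  >  k=3
[1,4] N\NP  <  k=2
[4,5] (N\(N\NP))/S  lex  "ate"
[5,6] S/N  lex  "from"
[6,7] N  lex  "here"
[5,7] S  >  k=6
[4,7] N\(N\NP)  >  k=5
[1,7] N  <  k=4
[0,7] S/(S\PP)  >  k=1
[7,8] S\PP  lex  "read"
[0,8] S  >  k=7

[0,8] S   >
  [0,7] S/(S\PP)   >
    [0,1] "found" : (S/(S\PP))/N
    [1,7] N   <
      [1,4] N\NP   <
        [1,2] "with" : PP
        [2,4] (N\NP)\PP   >
          [2,3] "map" : ((N\NP)\PP)/PP
          [3,4] "on" : PP
      [4,7] N\(N\NP)   >
        [4,5] "ate" : (N\(N\NP))/S
        [5,7] S   >
          [5,6] "from" : S/N
          [6,7] "here" : N
  [7,8] "read" : S\PP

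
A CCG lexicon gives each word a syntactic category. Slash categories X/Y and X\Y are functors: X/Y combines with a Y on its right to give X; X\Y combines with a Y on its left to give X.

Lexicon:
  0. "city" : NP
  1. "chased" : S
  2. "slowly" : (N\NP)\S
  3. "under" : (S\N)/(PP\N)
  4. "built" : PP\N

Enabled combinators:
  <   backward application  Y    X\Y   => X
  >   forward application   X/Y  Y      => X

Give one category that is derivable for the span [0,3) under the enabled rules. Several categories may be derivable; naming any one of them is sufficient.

[0,5] S   <
  [0,3] N   <
    [0,1] "city" : NP
    [1,3] N\NP   <
      [1,2] "chased" : S
      [2,3] "slowly" : (N\NP)\S
  [3,5] S\N   >
    [3,4] "under" : (S\N)/(PP\N)
    [4,5] "built" : PP\N

N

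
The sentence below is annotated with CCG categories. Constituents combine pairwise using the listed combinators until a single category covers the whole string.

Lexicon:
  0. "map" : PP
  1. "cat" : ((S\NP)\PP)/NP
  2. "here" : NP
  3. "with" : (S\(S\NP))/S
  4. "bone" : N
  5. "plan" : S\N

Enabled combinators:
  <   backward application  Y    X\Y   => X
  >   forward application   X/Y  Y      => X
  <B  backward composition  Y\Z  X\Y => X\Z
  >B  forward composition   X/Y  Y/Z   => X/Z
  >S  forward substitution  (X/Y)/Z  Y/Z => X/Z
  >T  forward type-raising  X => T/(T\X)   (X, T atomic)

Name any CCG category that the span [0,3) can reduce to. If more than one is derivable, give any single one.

S\NP

[0,6] S   <
  [0,3] S\NP   <
    [0,1] "map" : PP
    [1,3] (S\NP)\PP   >
      [1,2] "cat" : ((S\NP)\PP)/NP
      [2,3] "here" : NP
  [3,6] S\(S\NP)   >
    [3,4] "with" : (S\(S\NP))/S
    [4,6] S   <
      [4,5] "bone" : N
      [5,6] "plan" : S\N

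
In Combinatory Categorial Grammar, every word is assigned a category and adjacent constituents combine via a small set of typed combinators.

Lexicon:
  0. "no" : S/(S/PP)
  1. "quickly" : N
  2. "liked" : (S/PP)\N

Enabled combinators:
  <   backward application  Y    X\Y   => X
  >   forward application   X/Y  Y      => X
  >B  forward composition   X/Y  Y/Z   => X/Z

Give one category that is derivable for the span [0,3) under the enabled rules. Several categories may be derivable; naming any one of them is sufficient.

S

[0,3] S   >
  [0,1] "no" : S/(S/PP)
  [1,3] S/PP   <
    [1,2] "quickly" : N
    [2,3] "liked" : (S/PP)\N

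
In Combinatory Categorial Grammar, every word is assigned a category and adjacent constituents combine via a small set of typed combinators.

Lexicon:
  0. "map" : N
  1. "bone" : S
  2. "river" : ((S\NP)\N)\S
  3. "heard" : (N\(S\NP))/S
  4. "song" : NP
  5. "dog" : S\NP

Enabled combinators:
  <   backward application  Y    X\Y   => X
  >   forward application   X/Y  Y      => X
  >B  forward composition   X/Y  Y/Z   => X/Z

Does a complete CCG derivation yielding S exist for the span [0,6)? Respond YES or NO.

NO

N S ((S\NP)\N)\S (N\(S\NP))/S NP S\NP
CKY chart[0,6] = {N}; S ∉ chart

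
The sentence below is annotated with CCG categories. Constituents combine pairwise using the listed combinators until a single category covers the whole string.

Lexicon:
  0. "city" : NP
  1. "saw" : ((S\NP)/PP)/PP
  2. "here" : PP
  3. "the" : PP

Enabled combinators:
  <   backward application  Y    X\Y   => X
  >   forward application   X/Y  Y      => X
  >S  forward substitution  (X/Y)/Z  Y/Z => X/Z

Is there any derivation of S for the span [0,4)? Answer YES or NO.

YES

[0,4] S   <
  [0,1] "city" : NP
  [1,4] S\NP   >
    [1,3] (S\NP)/PP   >
      [1,2] "saw" : ((S\NP)/PP)/PP
      [2,3] "here" : PP
    [3,4] "the" : PP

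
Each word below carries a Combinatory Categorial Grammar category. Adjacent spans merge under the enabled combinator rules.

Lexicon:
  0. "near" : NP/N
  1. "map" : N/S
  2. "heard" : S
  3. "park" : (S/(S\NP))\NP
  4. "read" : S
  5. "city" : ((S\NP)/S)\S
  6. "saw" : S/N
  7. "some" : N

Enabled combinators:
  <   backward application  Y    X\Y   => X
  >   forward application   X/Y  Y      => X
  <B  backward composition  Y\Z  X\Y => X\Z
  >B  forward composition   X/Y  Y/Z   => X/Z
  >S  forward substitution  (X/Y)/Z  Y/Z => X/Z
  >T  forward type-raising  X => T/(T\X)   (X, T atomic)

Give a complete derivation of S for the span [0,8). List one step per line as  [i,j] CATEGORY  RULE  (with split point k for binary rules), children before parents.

[0,8] S   >
  [0,4] S/(S\NP)   <
    [0,3] NP   >
      [0,1] "near" : NP/N
      [1,3] N   >
        [1,2] "map" : N/S
        [2,3] "heard" : S
    [3,4] "park" : (S/(S\NP))\NP
  [4,8] S\NP   >
    [4,6] (S\NP)/S   <
      [4,5] "read" : S
      [5,6] "city" : ((S\NP)/S)\S
    [6,8] S   >
      [6,7] "saw" : S/N
      [7,8] "some" : N

[0,1] NP/N  lex  "near"
[1,2] N/S  lex  "map"
[2,3] S  lex  "heard"
[1,3] N  >  k=2
[0,3] NP  >  k=1
[3,4] (S/(S\NP))\NP  lex  "park"
[0,4] S/(S\NP)  <  k=3
[4,5] S  lex  "read"
[5,6] ((S\NP)/S)\S  lex  "city"
[4,6] (S\NP)/S  <  k=5
[6,7] S/N  lex  "saw"
[7,8] N  lex  "some"
[6,8] S  >  k=7
[4,8] S\NP  >  k=6
[0,8] S  >  k=4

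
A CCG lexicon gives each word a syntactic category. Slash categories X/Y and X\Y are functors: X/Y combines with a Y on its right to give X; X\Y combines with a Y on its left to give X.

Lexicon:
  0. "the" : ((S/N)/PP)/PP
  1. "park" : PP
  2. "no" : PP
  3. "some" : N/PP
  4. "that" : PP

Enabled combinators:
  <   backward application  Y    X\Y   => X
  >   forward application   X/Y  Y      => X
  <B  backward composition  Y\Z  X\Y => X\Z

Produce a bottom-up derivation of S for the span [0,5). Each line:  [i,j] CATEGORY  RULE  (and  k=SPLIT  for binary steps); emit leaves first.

[0,1] ((S/N)/PP)/PP  lex  "the"
[1,2] PP  lex  "park"
[0,2] (S/N)/PP  >  k=1
[2,3] PP  lex  "no"
[0,3] S/N  >  k=2
[3,4] N/PP  lex  "some"
[4,5] PP  lex  "that"
[3,5] N  >  k=4
[0,5] S  >  k=3

[0,5] S   >
  [0,3] S/N   >
    [0,2] (S/N)/PP   >
      [0,1] "the" : ((S/N)/PP)/PP
      [1,2] "park" : PP
    [2,3] "no" : PP
  [3,5] N   >
    [3,4] "some" : N/PP
    [4,5] "that" : PP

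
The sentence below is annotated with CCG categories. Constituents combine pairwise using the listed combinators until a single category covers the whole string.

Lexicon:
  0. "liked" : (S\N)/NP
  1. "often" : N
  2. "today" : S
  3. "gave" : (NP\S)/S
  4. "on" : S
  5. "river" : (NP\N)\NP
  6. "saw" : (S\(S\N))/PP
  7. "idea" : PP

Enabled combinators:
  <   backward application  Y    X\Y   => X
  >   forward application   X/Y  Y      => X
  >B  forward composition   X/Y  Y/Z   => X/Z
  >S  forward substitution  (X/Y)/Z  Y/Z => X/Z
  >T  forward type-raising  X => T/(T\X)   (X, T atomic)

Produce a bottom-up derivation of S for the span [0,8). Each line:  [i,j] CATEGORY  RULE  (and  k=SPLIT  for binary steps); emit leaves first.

[0,8] S   <
  [0,6] S\N   >
    [0,1] "liked" : (S\N)/NP
    [1,6] NP   >
      [1,2] NP/(NP\N)   >T
        [1,2] "often" : N
      [2,6] NP\N   <
        [2,5] NP   <
          [2,3] "today" : S
          [3,5] NP\S   >
            [3,4] "gave" : (NP\S)/S
            [4,5] "on" : S
        [5,6] "river" : (NP\N)\NP
  [6,8] S\(S\N)   >
    [6,7] "saw" : (S\(S\N))/PP
    [7,8] "idea" : PP

[0,1] (S\N)/NP  lex  "liked"
[1,2] N  lex  "often"
[1,2] NP/(NP\N)  >T
[2,3] S  lex  "today"
[3,4] (NP\S)/S  lex  "gave"
[4,5] S  lex  "on"
[3,5] NP\S  >  k=4
[2,5] NP  <  k=3
[5,6] (NP\N)\NP  lex  "river"
[2,6] NP\N  <  k=5
[1,6] NP  >  k=2
[0,6] S\N  >  k=1
[6,7] (S\(S\N))/PP  lex  "saw"
[7,8] PP  lex  "idea"
[6,8] S\(S\N)  >  k=7
[0,8] S  <  k=6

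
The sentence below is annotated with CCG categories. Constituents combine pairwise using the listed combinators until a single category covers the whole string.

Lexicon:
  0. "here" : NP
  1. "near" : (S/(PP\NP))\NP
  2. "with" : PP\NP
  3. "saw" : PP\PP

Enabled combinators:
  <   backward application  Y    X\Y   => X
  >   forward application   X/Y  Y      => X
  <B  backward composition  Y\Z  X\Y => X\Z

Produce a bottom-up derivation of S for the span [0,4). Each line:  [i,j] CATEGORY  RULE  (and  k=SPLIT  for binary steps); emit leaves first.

[0,4] S   >
  [0,2] S/(PP\NP)   <
    [0,1] "here" : NP
    [1,2] "near" : (S/(PP\NP))\NP
  [2,4] PP\NP   <B
    [2,3] "with" : PP\NP
    [3,4] "saw" : PP\PP

[0,1] NP  lex  "here"
[1,2] (S/(PP\NP))\NP  lex  "near"
[0,2] S/(PP\NP)  <  k=1
[2,3] PP\NP  lex  "with"
[3,4] PP\PP  lex  "saw"
[2,4] PP\NP  <B  k=3
[0,4] S  >  k=2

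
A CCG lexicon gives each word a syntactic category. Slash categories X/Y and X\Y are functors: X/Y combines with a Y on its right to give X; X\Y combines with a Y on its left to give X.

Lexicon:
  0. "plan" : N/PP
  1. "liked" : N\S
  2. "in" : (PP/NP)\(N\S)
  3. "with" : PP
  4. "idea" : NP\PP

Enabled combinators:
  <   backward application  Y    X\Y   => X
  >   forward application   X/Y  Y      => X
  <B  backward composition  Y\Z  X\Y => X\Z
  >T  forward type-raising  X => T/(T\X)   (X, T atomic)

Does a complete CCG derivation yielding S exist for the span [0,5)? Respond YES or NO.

NO

N/PP N\S (PP/NP)\(N\S) PP NP\PP
CKY chart[0,5] = {N, N/(N\N), NP/(NP\N), PP/(PP\N), S/(S\N)}; S ∉ chart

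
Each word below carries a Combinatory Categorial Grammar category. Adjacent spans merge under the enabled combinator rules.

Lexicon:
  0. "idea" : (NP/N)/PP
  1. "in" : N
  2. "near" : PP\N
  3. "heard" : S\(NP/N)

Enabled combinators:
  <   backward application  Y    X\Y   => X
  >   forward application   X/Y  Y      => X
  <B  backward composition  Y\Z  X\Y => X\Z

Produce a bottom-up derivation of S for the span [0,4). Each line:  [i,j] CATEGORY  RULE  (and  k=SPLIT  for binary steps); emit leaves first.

[0,4] S   <
  [0,3] NP/N   >
    [0,1] "idea" : (NP/N)/PP
    [1,3] PP   <
      [1,2] "in" : N
      [2,3] "near" : PP\N
  [3,4] "heard" : S\(NP/N)

[0,1] (NP/N)/PP  lex  "idea"
[1,2] N  lex  "in"
[2,3] PP\N  lex  "near"
[1,3] PP  <  k=2
[0,3] NP/N  >  k=1
[3,4] S\(NP/N)  lex  "heard"
[0,4] S  <  k=3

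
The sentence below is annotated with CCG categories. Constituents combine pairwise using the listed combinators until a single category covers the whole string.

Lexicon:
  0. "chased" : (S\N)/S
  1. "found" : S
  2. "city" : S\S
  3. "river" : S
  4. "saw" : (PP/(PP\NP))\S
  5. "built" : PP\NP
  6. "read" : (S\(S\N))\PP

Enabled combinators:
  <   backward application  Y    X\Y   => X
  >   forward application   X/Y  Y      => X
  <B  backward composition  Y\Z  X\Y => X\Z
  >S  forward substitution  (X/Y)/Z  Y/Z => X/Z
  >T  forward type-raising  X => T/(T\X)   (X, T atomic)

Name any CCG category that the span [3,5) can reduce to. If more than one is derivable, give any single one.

[0,7] S   <
  [0,3] S\N   <B
    [0,2] S\N   >
      [0,1] "chased" : (S\N)/S
      [1,2] "found" : S
    [2,3] "city" : S\S
  [3,7] S\(S\N)   <
    [3,6] PP   >
      [3,5] PP/(PP\NP)   <
        [3,4] "river" : S
        [4,5] "saw" : (PP/(PP\NP))\S
      [5,6] "built" : PP\NP
    [6,7] "read" : (S\(S\N))\PP

PP/(PP\NP)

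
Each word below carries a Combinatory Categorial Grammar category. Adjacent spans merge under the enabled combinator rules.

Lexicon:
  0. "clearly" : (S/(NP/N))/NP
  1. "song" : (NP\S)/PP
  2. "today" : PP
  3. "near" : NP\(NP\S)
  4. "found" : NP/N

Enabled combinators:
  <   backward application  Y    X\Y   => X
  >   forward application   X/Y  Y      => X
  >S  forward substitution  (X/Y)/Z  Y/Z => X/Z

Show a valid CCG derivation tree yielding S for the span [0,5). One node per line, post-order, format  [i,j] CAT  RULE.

[0,5] S   >
  [0,4] S/(NP/N)   >
    [0,1] "clearly" : (S/(NP/N))/NP
    [1,4] NP   <
      [1,3] NP\S   >
        [1,2] "song" : (NP\S)/PP
        [2,3] "today" : PP
      [3,4] "near" : NP\(NP\S)
  [4,5] "found" : NP/N

[0,1] (S/(NP/N))/NP  lex  "clearly"
[1,2] (NP\S)/PP  lex  "song"
[2,3] PP  lex  "today"
[1,3] NP\S  >  k=2
[3,4] NP\(NP\S)  lex  "near"
[1,4] NP  <  k=3
[0,4] S/(NP/N)  >  k=1
[4,5] NP/N  lex  "found"
[0,5] S  >  k=4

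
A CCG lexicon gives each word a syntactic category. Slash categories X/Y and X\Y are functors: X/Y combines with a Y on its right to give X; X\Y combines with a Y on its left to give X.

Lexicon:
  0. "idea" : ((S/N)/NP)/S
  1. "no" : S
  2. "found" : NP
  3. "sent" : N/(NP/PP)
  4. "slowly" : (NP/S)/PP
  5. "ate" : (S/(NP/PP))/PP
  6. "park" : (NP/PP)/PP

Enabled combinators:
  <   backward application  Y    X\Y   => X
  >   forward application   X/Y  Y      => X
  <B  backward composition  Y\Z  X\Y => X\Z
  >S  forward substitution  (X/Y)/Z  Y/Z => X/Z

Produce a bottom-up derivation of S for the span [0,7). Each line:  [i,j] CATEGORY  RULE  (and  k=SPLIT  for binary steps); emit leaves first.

[0,7] S   >
  [0,3] S/N   >
    [0,2] (S/N)/NP   >
      [0,1] "idea" : ((S/N)/NP)/S
      [1,2] "no" : S
    [2,3] "found" : NP
  [3,7] N   >
    [3,4] "sent" : N/(NP/PP)
    [4,7] NP/PP   >S
      [4,5] "slowly" : (NP/S)/PP
      [5,7] S/PP   >S
        [5,6] "ate" : (S/(NP/PP))/PP
        [6,7] "park" : (NP/PP)/PP

[0,1] ((S/N)/NP)/S  lex  "idea"
[1,2] S  lex  "no"
[0,2] (S/N)/NP  >  k=1
[2,3] NP  lex  "found"
[0,3] S/N  >  k=2
[3,4] N/(NP/PP)  lex  "sent"
[4,5] (NP/S)/PP  lex  "slowly"
[5,6] (S/(NP/PP))/PP  lex  "ate"
[6,7] (NP/PP)/PP  lex  "park"
[5,7] S/PP  >S  k=6
[4,7] NP/PP  >S  k=5
[3,7] N  >  k=4
[0,7] S  >  k=3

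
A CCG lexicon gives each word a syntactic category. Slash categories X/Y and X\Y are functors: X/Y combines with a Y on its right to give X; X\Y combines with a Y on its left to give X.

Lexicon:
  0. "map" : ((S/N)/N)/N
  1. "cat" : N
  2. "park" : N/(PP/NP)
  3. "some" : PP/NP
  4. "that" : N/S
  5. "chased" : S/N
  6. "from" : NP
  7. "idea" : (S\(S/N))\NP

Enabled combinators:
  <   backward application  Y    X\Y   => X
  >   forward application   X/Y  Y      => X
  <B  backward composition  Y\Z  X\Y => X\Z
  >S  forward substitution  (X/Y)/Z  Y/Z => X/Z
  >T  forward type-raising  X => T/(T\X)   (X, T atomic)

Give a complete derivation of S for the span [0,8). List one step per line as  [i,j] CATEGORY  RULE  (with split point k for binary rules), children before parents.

[0,8] S   >
  [0,4] S/N   >
    [0,2] (S/N)/N   >
      [0,1] "map" : ((S/N)/N)/N
      [1,2] "cat" : N
    [2,4] N   >
      [2,3] "park" : N/(PP/NP)
      [3,4] "some" : PP/NP
  [4,8] N   >
    [4,5] "that" : N/S
    [5,8] S   <
      [5,6] "chased" : S/N
      [6,8] S\(S/N)   <
        [6,7] "from" : NP
        [7,8] "idea" : (S\(S/N))\NP

[0,1] ((S/N)/N)/N  lex  "map"
[1,2] N  lex  "cat"
[0,2] (S/N)/N  >  k=1
[2,3] N/(PP/NP)  lex  "park"
[3,4] PP/NP  lex  "some"
[2,4] N  >  k=3
[0,4] S/N  >  k=2
[4,5] N/S  lex  "that"
[5,6] S/N  lex  "chased"
[6,7] NP  lex  "from"
[7,8] (S\(S/N))\NP  lex  "idea"
[6,8] S\(S/N)  <  k=7
[5,8] S  <  k=6
[4,8] N  >  k=5
[0,8] S  >  k=4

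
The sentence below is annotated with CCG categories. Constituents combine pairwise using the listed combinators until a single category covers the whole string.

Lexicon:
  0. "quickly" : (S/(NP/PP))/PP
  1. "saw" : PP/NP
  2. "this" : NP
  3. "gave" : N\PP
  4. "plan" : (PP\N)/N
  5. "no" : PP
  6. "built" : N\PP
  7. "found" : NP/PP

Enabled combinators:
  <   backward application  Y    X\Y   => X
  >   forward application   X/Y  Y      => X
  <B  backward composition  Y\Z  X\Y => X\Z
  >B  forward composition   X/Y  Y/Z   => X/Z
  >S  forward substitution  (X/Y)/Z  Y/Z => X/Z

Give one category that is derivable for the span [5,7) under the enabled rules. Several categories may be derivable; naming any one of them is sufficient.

[0,8] S   >
  [0,7] S/(NP/PP)   >
    [0,1] "quickly" : (S/(NP/PP))/PP
    [1,7] PP   <
      [1,4] N   <
        [1,3] PP   >
          [1,2] "saw" : PP/NP
          [2,3] "this" : NP
        [3,4] "gave" : N\PP
      [4,7] PP\N   >
        [4,5] "plan" : (PP\N)/N
        [5,7] N   <
          [5,6] "no" : PP
          [6,7] "built" : N\PP
  [7,8] "found" : NP/PP

N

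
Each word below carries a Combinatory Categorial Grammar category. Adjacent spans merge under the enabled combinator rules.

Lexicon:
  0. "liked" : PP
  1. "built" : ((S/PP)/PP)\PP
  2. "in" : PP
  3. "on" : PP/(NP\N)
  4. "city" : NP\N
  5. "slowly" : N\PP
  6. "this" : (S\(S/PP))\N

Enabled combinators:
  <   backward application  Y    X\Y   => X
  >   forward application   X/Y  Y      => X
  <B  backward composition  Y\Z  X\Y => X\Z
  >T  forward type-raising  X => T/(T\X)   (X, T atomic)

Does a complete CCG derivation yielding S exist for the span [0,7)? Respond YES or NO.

[0,7] S   <
  [0,3] S/PP   >
    [0,2] (S/PP)/PP   <
      [0,1] "liked" : PP
      [1,2] "built" : ((S/PP)/PP)\PP
    [2,3] "in" : PP
  [3,7] S\(S/PP)   <
    [3,6] N   <
      [3,5] PP   >
        [3,4] "on" : PP/(NP\N)
        [4,5] "city" : NP\N
      [5,6] "slowly" : N\PP
    [6,7] "this" : (S\(S/PP))\N

YES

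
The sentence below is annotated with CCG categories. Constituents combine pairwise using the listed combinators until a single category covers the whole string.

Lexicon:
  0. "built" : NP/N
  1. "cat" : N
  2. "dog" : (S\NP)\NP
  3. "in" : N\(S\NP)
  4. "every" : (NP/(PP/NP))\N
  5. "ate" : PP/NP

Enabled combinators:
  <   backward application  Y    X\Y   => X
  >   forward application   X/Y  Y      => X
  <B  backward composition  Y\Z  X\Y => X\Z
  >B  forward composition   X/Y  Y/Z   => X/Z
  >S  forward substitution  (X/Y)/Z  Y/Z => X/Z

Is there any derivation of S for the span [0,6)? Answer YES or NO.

NP/N N (S\NP)\NP N\(S\NP) (NP/(PP/NP))\N PP/NP
CKY chart[0,6] = {NP}; S ∉ chart

NO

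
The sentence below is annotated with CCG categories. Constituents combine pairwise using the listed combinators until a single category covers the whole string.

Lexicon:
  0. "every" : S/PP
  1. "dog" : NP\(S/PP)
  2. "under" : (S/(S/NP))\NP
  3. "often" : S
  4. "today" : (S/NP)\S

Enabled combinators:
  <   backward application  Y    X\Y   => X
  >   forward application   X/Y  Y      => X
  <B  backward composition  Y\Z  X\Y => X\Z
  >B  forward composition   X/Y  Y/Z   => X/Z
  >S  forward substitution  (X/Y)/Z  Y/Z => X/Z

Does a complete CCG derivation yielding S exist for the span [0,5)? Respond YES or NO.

YES

[0,5] S   >
  [0,3] S/(S/NP)   <
    [0,2] NP   <
      [0,1] "every" : S/PP
      [1,2] "dog" : NP\(S/PP)
    [2,3] "under" : (S/(S/NP))\NP
  [3,5] S/NP   <
    [3,4] "often" : S
    [4,5] "today" : (S/NP)\S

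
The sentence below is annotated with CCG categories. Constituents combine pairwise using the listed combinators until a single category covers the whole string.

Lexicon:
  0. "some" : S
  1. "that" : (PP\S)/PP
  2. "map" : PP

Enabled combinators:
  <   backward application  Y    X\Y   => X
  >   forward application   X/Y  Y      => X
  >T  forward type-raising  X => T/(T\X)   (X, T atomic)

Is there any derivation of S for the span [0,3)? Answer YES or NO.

S (PP\S)/PP PP
CKY chart[0,3] = {N/(N\PP), NP/(NP\PP), PP, PP/(PP\PP), S/(S\PP)}; S ∉ chart

NO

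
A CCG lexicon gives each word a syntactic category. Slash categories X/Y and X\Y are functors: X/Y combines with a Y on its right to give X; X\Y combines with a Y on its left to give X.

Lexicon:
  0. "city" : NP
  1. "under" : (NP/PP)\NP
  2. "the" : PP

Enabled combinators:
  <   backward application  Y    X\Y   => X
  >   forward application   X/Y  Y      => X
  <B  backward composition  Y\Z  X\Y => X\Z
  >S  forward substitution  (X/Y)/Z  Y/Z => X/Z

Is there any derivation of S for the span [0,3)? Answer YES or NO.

NO

NP (NP/PP)\NP PP
CKY chart[0,3] = {NP}; S ∉ chart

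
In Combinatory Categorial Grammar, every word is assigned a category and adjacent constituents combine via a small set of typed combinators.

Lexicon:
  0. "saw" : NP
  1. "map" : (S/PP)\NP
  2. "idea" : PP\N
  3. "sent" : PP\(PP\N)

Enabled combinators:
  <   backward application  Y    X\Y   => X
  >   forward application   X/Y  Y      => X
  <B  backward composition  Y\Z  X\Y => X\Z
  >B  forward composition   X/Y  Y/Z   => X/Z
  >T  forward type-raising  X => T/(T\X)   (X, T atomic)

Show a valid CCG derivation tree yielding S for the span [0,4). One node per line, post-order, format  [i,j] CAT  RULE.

[0,1] NP  lex  "saw"
[1,2] (S/PP)\NP  lex  "map"
[0,2] S/PP  <  k=1
[2,3] PP\N  lex  "idea"
[3,4] PP\(PP\N)  lex  "sent"
[2,4] PP  <  k=3
[0,4] S  >  k=2

[0,4] S   >
  [0,2] S/PP   <
    [0,1] "saw" : NP
    [1,2] "map" : (S/PP)\NP
  [2,4] PP   <
    [2,3] "idea" : PP\N
    [3,4] "sent" : PP\(PP\N)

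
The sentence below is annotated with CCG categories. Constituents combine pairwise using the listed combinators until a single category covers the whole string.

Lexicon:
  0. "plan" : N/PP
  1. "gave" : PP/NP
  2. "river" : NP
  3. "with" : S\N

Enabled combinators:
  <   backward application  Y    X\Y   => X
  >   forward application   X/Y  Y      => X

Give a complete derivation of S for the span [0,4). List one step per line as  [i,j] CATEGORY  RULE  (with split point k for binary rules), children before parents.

[0,1] N/PP  lex  "plan"
[1,2] PP/NP  lex  "gave"
[2,3] NP  lex  "river"
[1,3] PP  >  k=2
[0,3] N  >  k=1
[3,4] S\N  lex  "with"
[0,4] S  <  k=3

[0,4] S   <
  [0,3] N   >
    [0,1] "plan" : N/PP
    [1,3] PP   >
      [1,2] "gave" : PP/NP
      [2,3] "river" : NP
  [3,4] "with" : S\N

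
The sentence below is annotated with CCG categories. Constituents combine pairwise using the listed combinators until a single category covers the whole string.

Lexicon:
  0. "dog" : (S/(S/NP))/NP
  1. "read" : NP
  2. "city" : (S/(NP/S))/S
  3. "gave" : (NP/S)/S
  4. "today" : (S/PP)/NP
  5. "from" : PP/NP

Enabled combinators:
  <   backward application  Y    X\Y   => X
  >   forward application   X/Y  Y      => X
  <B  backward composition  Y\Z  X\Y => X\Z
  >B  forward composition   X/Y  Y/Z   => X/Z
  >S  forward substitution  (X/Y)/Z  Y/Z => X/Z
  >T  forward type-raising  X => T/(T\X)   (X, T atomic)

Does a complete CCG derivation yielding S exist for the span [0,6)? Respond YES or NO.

[0,6] S   >
  [0,2] S/(S/NP)   >
    [0,1] "dog" : (S/(S/NP))/NP
    [1,2] "read" : NP
  [2,6] S/NP   >B
    [2,4] S/S   >S
      [2,3] "city" : (S/(NP/S))/S
      [3,4] "gave" : (NP/S)/S
    [4,6] S/NP   >S
      [4,5] "today" : (S/PP)/NP
      [5,6] "from" : PP/NP

YES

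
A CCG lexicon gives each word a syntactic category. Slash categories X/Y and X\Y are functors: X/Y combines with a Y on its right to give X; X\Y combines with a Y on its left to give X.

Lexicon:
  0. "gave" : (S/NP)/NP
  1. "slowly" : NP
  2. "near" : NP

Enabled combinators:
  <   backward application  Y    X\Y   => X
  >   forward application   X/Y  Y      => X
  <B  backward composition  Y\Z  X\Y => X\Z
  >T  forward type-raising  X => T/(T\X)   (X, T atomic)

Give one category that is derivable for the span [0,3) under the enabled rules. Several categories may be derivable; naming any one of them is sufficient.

S

[0,3] S   >
  [0,2] S/NP   >
    [0,1] "gave" : (S/NP)/NP
    [1,2] "slowly" : NP
  [2,3] "near" : NP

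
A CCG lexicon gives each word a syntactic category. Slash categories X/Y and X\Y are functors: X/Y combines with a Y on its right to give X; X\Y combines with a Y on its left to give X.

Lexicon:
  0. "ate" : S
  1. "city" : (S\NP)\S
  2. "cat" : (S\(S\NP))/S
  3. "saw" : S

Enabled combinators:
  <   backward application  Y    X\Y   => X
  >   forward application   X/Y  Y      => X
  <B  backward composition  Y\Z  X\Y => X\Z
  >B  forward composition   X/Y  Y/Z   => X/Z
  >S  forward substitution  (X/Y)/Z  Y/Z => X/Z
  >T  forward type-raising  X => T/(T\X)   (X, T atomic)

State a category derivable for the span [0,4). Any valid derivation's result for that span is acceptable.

S

[0,4] S   <
  [0,2] S\NP   <
    [0,1] "ate" : S
    [1,2] "city" : (S\NP)\S
  [2,4] S\(S\NP)   >
    [2,3] "cat" : (S\(S\NP))/S
    [3,4] "saw" : S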